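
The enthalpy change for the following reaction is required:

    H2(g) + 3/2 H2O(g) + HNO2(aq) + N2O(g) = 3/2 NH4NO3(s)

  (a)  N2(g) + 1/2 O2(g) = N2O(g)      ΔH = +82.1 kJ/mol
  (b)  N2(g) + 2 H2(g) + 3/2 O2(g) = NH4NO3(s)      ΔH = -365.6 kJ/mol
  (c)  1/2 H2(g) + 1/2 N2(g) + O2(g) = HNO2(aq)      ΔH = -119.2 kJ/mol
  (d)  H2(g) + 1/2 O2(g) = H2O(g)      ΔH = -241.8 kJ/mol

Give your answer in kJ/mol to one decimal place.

ΔH = -148.6 kJ/mol

(a) reversed: -82.1 kJ/mol
(b) × 3/2: (3/2)·(-365.6) = -548.4 kJ/mol
(c) reversed: +119.2 kJ/mol
(d) reversed and × 3/2: (-3/2)·(-241.8) = +362.7 kJ/mol
Combining the equations, ΔH = (-1)·(+82.1) + (3/2)·(-365.6) + (-1)·(-119.2) + (-3/2)·(-241.8) = -148.6 kJ/mol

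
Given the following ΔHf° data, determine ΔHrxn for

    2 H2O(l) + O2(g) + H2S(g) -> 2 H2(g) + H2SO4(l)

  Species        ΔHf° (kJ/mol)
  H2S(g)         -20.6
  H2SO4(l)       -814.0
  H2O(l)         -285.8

ΔHrxn = -221.8 kJ/mol

Products: 2·(+0.0) + 1·(-814.0) = -814.0
Reactants: 2·(-285.8) + 1·(+0.0) + 1·(-20.6) = -592.2
ΔHrxn = (-814.0) − (-592.2) = -221.8 kJ/mol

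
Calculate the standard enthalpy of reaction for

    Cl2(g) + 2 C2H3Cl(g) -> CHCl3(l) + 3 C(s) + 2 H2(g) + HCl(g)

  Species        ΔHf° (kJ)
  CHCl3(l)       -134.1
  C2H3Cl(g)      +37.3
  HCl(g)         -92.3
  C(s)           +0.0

ΔH° = -301.0 kJ

ΔH°rxn = Σ nΔHf°(products) − Σ nΔHf°(reactants).
Products: 1·(-134.1) + 3·(+0.0) + 2·(+0.0) + 1·(-92.3) = -226.4
Reactants: 1·(+0.0) + 2·(+37.3) = +74.6
ΔH° = (-226.4) − (+74.6) = -301.0 kJ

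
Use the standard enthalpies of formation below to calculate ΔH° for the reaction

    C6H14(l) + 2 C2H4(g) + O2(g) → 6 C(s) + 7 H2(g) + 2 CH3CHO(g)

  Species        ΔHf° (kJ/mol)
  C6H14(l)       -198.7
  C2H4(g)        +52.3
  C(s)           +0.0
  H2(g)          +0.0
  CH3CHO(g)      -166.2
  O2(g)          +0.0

ΔH° = -238.3 kJ/mol

ΔH°rxn = Σ nΔHf°(products) − Σ nΔHf°(reactants).
Products: 6·(+0.0) + 7·(+0.0) + 2·(-166.2) = -332.4
Reactants: 1·(-198.7) + 2·(+52.3) + 1·(+0.0) = -94.1
ΔH° = (-332.4) − (-94.1) = -238.3 kJ/mol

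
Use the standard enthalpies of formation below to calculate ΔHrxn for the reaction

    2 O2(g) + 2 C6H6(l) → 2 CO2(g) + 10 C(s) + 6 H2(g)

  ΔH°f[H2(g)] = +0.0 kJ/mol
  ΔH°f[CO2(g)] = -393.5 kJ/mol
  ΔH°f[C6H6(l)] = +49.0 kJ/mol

Products: 2·(-393.5) + 10·(+0.0) + 6·(+0.0) = -787.0
Reactants: 2·(+0.0) + 2·(+49.0) = +98.0
ΔHrxn = (-787.0) − (+98.0) = -885.0 kJ/mol

ΔHrxn = -885.0 kJ/mol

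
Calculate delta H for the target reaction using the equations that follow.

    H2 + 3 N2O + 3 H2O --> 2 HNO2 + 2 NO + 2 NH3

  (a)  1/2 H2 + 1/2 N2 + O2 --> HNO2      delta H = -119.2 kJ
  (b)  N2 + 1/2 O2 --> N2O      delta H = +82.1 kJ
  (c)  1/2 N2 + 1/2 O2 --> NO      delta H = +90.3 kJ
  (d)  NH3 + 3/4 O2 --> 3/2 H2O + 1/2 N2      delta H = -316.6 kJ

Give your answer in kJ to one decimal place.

delta H = 329.1 kJ

(a) × 2 (scale by 2 for the 2 HNO2): (2)·(-119.2) = -238.4 kJ
(b) reversed and × 3 (N2O must end up as a reactant; ×3 to match 3 N2O in the target): (-3)·(+82.1) = -246.3 kJ
(c) × 2 (×2 to match 2 NO in the target): (2)·(+90.3) = +180.6 kJ
(d) reversed and × 2 (reverse to put NH3 on the product side; ×2 to match 2 NH3 in the target): (-2)·(-316.6) = +633.2 kJ
By Hess's law, delta H = (-238.4) + (-246.3) + (+180.6) + (+633.2) = 329.1 kJ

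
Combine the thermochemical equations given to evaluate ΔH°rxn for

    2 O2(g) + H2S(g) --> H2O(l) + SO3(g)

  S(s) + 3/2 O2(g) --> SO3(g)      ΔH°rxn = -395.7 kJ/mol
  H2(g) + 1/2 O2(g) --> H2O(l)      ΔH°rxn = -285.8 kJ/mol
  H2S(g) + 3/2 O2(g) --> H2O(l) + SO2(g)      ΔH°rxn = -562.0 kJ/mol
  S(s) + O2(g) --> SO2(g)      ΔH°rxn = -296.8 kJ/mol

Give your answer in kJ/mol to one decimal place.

ΔH°rxn = -660.9 kJ/mol

equation 1 as written: -395.7 kJ/mol
equation 2: not needed.
equation 3 as written: -562.0 kJ/mol
equation 4 reversed: +296.8 kJ/mol
ΔH°rxn = (1)·(-395.7) + (1)·(-562.0) + (-1)·(-296.8) = -660.9 kJ/mol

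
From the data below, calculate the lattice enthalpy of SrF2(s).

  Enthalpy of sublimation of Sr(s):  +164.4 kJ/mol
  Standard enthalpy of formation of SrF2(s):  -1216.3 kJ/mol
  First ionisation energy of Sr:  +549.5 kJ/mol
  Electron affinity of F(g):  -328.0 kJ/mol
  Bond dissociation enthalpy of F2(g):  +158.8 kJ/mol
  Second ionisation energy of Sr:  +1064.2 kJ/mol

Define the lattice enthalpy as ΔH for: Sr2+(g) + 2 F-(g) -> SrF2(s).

ΔHf° = 1·ΔHsub + 1·(ΣIE) + 1·D(F2) + 2·EA + U
-1216.3 = 1·(+164.4) + 1·(+1613.7) + 1·(+158.8) + 2·(-328.0) + U
U = -1216.3 − (+1280.9) = -2497.2 kJ/mol

U = -2497.2 kJ/mol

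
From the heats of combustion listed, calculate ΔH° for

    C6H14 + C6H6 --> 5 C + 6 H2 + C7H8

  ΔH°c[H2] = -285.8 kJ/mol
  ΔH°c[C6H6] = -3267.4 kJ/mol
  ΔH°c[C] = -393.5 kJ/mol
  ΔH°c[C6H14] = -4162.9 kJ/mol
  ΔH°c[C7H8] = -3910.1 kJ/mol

ΔH° = 162.1 kJ/mol

With combustion enthalpies, reactants minus products:
= [1·(-4162.9) + 1·(-3267.4)] − [5·(-393.5) + 6·(-285.8) + 1·(-3910.1)]
= 162.1 kJ/mol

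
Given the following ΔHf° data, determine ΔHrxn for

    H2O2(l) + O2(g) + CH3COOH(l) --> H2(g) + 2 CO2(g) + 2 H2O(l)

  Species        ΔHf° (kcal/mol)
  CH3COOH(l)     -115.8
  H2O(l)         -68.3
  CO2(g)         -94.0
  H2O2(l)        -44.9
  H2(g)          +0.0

ΔH°rxn = Σ nΔHf°(products) − Σ nΔHf°(reactants).
Products: 1·(+0.0) + 2·(-94.0) + 2·(-68.3) = -324.6
Reactants: 1·(-44.9) + 1·(+0.0) + 1·(-115.8) = -160.7
ΔHrxn = (-324.6) − (-160.7) = -163.9 kcal/mol

ΔHrxn = -163.9 kcal/mol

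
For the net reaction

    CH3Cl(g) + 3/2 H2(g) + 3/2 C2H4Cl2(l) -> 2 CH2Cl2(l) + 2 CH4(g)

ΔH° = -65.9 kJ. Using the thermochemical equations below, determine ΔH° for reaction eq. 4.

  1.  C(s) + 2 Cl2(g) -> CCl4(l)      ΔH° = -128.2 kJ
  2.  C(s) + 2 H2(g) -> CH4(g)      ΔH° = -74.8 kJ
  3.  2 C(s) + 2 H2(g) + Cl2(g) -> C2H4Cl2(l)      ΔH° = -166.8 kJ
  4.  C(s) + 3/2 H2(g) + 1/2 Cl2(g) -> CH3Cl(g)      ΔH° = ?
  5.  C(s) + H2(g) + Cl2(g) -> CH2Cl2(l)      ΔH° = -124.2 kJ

eq. 1: not needed (CCl4(l) appears nowhere else).
eq. 2 × 2 (×2 to match 2 CH4(g) in the target): (2)·(-74.8) = -149.6 kJ
eq. 3 reversed and × 3/2 (reverse to put C2H4Cl2(l) on the reactant side; scale by 3/2 for the 3/2 C2H4Cl2(l)): (-3/2)·(-166.8) = +250.2 kJ
eq. 4 reversed (reverse to put CH3Cl(g) on the reactant side): contributes −x
eq. 5 × 2 (scale by 2 for the 2 CH2Cl2(l)): (2)·(-124.2) = -248.4 kJ
-65.9 = (-149.6) + (+250.2) + (-248.4) − x
x = (-65.9 − (-147.8)) / (-1) = -81.9 kJ

ΔH° = -81.9 kJ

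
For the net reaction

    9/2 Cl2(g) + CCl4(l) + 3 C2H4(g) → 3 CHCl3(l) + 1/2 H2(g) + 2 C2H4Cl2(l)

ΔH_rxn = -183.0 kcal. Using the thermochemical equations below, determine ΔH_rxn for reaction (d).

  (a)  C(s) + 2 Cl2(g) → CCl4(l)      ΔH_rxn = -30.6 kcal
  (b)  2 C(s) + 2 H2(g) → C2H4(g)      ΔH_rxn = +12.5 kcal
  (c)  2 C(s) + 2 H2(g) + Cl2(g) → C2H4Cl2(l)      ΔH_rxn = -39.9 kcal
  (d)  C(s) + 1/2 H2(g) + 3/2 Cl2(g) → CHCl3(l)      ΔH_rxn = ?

ΔH_rxn = -32.1 kcal

(a) reversed (reverse to put CCl4(l) on the reactant side): +30.6 kcal
(b) reversed and × 3 (C2H4(g) must end up as a reactant; scale by 3 for the 3 C2H4(g)): (-3)·(+12.5) = -37.5 kcal
(c) × 2 (×2 to match 2 C2H4Cl2(l) in the target): (2)·(-39.9) = -79.8 kcal
(d) × 3 (scale by 3 for the 3 CHCl3(l)): contributes 3·x
-183.0 = (+30.6) + (-37.5) + (-79.8) + 3·x
x = (-183.0 − (-86.7)) / (3) = -32.1 kcal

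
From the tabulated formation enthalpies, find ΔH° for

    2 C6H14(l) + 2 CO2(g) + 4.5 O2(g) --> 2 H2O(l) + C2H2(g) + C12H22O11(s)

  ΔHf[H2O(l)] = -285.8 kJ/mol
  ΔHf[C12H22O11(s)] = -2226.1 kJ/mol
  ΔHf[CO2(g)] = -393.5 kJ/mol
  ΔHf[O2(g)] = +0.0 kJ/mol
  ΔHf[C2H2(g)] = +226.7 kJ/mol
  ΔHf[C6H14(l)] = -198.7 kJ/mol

ΔH°rxn = Σ nΔHf°(products) − Σ nΔHf°(reactants).
Products: 2·(-285.8) + 1·(+226.7) + 1·(-2226.1) = -2571.0
Reactants: 2·(-198.7) + 2·(-393.5) + 9/2·(+0.0) = -1184.4
ΔH° = (-2571.0) − (-1184.4) = -1386.6 kJ/mol

ΔH° = -1386.6 kJ/mol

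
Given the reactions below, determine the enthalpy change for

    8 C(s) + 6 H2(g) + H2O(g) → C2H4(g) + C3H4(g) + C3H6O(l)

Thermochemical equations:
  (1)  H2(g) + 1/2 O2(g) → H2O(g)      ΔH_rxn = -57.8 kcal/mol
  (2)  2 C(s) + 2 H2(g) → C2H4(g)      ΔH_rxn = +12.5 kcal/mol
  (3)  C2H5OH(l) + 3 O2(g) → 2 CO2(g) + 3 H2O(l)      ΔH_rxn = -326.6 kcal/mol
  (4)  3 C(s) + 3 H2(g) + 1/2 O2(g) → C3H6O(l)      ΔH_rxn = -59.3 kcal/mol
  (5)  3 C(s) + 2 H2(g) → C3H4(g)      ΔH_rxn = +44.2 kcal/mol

ΔH_rxn = 55.2 kcal/mol

(1) reversed (reverse to put H2O(g) on the reactant side): +57.8 kcal/mol
(2) as written (C2H4(g) already on the product side): +12.5 kcal/mol
(3): not needed (CO2(g) appears nowhere else).
(4) as written (C3H6O(l) already on the product side): -59.3 kcal/mol
(5) as written (C3H4(g) already on the product side): +44.2 kcal/mol
ΔH_rxn = (+57.8) + (+12.5) + (-59.3) + (+44.2) = 55.2 kcal/mol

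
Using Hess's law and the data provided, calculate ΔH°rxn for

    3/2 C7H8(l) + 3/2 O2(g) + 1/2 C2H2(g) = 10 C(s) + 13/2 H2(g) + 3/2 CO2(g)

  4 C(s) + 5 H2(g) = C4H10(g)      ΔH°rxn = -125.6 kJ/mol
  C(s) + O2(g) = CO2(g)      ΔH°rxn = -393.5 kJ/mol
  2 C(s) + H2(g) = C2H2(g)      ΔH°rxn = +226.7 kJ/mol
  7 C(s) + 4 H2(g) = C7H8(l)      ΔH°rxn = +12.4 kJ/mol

ΔH°rxn = -722.2 kJ/mol

equation 1: not needed (C4H10(g) appears nowhere else).
equation 2 × 3/2 (×3/2 to match 3/2 CO2(g) in the target): (3/2)·(-393.5) = -590.25 kJ/mol
equation 3 reversed and × 1/2 (reverse to put C2H2(g) on the reactant side; scale by 1/2 for the 1/2 C2H2(g)): (-1/2)·(+226.7) = -113.35 kJ/mol
equation 4 reversed and × 3/2 (reverse to put C7H8(l) on the reactant side; scale by 3/2 for the 3/2 C7H8(l)): (-3/2)·(+12.4) = -18.6 kJ/mol
Combining the equations, ΔH°rxn = (3/2)·(-393.5) + (-1/2)·(+226.7) + (-3/2)·(+12.4) = -722.2 kJ/mol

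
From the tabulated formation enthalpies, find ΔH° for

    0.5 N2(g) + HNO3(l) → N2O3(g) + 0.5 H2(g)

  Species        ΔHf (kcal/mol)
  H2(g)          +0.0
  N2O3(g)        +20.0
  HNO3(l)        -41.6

Products: 1·(+20.0) + 1/2·(+0.0) = +20.0
Reactants: 1/2·(+0.0) + 1·(-41.6) = -41.6
ΔH° = (+20.0) − (-41.6) = 61.6 kcal/mol

ΔH° = 61.6 kcal/mol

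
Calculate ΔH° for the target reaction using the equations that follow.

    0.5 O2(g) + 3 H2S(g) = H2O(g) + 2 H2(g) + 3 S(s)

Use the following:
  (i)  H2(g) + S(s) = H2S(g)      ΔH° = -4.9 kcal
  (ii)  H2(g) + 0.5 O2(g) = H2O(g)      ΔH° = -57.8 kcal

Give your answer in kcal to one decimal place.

(i) reversed and × 3 (reverse to put H2S(g) on the reactant side; ×3 to match 3 H2S(g) in the target): (-3)·(-4.9) = +14.7 kcal
(ii) as written (H2O(g) already on the product side): -57.8 kcal
Since enthalpy is a state function, ΔH° = (+14.7) + (-57.8) = -43.1 kcal

ΔH° = -43.1 kcal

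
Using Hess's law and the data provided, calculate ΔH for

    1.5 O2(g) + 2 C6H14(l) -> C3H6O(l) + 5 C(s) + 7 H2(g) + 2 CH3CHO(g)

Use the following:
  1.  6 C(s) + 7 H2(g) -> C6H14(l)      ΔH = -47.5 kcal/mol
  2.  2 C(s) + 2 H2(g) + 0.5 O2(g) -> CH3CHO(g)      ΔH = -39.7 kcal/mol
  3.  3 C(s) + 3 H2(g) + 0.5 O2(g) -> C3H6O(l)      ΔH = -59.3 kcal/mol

ΔH = -43.7 kcal/mol

eq. 1 reversed and × 2: (-2)·(-47.5) = +95.0 kcal/mol
eq. 2 × 2: (2)·(-39.7) = -79.4 kcal/mol
eq. 3 as written: -59.3 kcal/mol
ΔH = (+95.0) + (-79.4) + (-59.3) = -43.7 kcal/mol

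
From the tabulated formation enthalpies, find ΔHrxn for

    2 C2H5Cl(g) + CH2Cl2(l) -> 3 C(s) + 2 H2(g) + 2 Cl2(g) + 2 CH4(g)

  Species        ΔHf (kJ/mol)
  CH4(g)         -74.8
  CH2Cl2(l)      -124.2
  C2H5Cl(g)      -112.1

ΔH°rxn = Σ nΔHf°(products) − Σ nΔHf°(reactants).
Products: 3·(+0.0) + 2·(+0.0) + 2·(+0.0) + 2·(-74.8) = -149.6
Reactants: 2·(-112.1) + 1·(-124.2) = -348.4
ΔHrxn = (-149.6) − (-348.4) = 198.8 kJ/mol

ΔHrxn = 198.8 kJ/mol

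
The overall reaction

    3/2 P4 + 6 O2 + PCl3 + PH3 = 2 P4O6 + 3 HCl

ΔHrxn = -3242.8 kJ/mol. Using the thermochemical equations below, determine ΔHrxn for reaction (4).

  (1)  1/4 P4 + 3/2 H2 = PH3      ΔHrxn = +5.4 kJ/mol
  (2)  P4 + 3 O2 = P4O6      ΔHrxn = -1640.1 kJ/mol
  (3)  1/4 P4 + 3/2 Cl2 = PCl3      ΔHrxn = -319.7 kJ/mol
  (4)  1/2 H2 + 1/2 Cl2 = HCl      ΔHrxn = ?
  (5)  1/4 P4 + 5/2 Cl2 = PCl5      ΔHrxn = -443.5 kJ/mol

(1) reversed: -5.4 kJ/mol
(2) × 2: (2)·(-1640.1) = -3280.2 kJ/mol
(3) reversed: +319.7 kJ/mol
(4) × 3: contributes 3·x
(5): not needed.
-3242.8 = (-5.4) + (-3280.2) + (+319.7) + 3·x
x = (-3242.8 − (-2965.9)) / (3) = -92.3 kJ/mol

ΔHrxn = -92.3 kJ/mol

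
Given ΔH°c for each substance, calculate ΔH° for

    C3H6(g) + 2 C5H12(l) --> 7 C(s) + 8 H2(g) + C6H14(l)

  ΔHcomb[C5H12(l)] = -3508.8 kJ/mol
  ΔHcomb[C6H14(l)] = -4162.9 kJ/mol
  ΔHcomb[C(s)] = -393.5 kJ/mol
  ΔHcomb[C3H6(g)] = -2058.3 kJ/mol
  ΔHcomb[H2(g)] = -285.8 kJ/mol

ΔH° = 127.9 kJ/mol

Using ΔH = Σ nΔHc°(reactants) − Σ nΔHc°(products):
= [1·(-2058.3) + 2·(-3508.8)] − [7·(-393.5) + 8·(-285.8) + 1·(-4162.9)]
= 127.9 kJ/mol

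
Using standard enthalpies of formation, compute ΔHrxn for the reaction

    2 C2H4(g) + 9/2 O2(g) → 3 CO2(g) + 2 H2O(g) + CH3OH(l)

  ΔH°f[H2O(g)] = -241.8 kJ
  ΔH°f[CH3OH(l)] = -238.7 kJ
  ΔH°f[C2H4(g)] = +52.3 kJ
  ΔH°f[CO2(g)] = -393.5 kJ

ΔHrxn = -2007.4 kJ

Products: 3·(-393.5) + 2·(-241.8) + 1·(-238.7) = -1902.8
Reactants: 2·(+52.3) + 9/2·(+0.0) = +104.6
ΔHrxn = (-1902.8) − (+104.6) = -2007.4 kJ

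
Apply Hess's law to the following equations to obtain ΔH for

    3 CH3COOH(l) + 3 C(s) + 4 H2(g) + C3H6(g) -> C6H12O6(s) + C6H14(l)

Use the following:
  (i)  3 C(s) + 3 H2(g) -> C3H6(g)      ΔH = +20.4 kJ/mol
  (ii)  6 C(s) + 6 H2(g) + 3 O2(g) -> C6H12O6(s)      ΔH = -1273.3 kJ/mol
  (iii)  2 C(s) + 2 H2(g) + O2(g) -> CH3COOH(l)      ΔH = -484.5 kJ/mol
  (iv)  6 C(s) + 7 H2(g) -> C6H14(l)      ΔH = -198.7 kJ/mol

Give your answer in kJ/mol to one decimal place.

(i) reversed: -20.4 kJ/mol
(ii) as written: -1273.3 kJ/mol
(iii) reversed and × 3: (-3)·(-484.5) = +1453.5 kJ/mol
(iv) as written: -198.7 kJ/mol
Summing the manipulated equations, ΔH = (-20.4) + (-1273.3) + (+1453.5) + (-198.7) = -38.9 kJ/mol

ΔH = -38.9 kJ/mol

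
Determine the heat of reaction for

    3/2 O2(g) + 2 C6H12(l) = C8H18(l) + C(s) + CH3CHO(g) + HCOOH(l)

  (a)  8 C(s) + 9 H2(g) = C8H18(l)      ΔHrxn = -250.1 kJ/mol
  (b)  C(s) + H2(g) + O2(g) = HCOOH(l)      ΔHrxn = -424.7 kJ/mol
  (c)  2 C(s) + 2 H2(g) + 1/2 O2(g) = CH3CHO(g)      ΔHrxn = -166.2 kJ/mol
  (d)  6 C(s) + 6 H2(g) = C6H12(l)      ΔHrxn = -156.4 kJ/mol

(a) as written (C8H18(l) already on the product side): -250.1 kJ/mol
(b) as written (HCOOH(l) already on the product side): -424.7 kJ/mol
(c) as written (CH3CHO(g) already on the product side): -166.2 kJ/mol
(d) reversed and × 2 (C6H12(l) must end up as a reactant; ×2 to match 2 C6H12(l) in the target): (-2)·(-156.4) = +312.8 kJ/mol
ΔHrxn = (1)·(-250.1) + (1)·(-424.7) + (1)·(-166.2) + (-2)·(-156.4) = -528.2 kJ/mol

ΔHrxn = -528.2 kJ/mol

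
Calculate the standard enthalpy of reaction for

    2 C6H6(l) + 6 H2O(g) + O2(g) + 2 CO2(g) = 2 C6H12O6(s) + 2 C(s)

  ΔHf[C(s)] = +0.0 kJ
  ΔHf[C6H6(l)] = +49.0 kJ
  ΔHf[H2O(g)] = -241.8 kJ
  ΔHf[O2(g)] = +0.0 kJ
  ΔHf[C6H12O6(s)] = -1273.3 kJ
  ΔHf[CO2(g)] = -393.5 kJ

Products: 2·(-1273.3) + 2·(+0.0) = -2546.6
Reactants: 2·(+49.0) + 6·(-241.8) + 1·(+0.0) + 2·(-393.5) = -2139.8
ΔH° = (-2546.6) − (-2139.8) = -406.8 kJ

ΔH° = -406.8 kJ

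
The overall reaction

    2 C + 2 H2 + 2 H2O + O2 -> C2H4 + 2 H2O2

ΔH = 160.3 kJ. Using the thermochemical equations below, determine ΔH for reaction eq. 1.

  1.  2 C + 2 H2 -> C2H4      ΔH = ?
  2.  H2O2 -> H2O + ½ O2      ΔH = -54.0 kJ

eq. 1 as written: contributes x
eq. 2 reversed and × 2: (-2)·(-54.0) = +108.0 kJ
+160.3 = (+108.0) + x
x = (+160.3 − (+108.0)) / (1) = 52.3 kJ

ΔH = 52.3 kJ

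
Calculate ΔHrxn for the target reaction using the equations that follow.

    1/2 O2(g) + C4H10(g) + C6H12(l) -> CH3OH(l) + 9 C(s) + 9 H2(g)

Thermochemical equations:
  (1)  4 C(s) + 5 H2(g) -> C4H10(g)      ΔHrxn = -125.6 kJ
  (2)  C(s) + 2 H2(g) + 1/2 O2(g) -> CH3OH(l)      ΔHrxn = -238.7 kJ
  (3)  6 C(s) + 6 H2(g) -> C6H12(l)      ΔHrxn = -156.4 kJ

(1) reversed (C4H10(g) must end up as a reactant): +125.6 kJ
(2) as written (CH3OH(l) already on the product side): -238.7 kJ
(3) reversed (reverse to put C6H12(l) on the reactant side): +156.4 kJ
ΔHrxn = (-1)·(-125.6) + (1)·(-238.7) + (-1)·(-156.4) = 43.3 kJ

ΔHrxn = 43.3 kJ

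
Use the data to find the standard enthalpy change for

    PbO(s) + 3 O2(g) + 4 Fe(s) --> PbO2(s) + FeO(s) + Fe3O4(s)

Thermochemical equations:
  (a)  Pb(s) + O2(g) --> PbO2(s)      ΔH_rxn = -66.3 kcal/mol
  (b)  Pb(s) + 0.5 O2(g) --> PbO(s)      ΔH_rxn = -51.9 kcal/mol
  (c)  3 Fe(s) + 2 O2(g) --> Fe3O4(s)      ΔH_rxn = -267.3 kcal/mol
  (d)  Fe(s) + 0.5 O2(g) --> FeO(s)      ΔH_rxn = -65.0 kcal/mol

(a) as written: -66.3 kcal/mol
(b) reversed: +51.9 kcal/mol
(c) as written: -267.3 kcal/mol
(d) as written: -65.0 kcal/mol
ΔH_rxn = (1)·(-66.3) + (-1)·(-51.9) + (1)·(-267.3) + (1)·(-65.0) = -346.7 kcal/mol

ΔH_rxn = -346.7 kcal/mol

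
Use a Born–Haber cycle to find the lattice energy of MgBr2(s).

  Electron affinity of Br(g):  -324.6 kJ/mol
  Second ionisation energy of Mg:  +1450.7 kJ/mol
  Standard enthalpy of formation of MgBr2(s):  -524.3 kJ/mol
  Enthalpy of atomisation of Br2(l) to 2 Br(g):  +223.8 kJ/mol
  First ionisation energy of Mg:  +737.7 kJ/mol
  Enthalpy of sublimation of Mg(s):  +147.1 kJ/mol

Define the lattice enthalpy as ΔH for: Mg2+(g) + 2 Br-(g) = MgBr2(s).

U = -2434.4 kJ/mol

ΔHf° = 1·ΔHsub + 1·(ΣIE) + 1·D(Br2) + 2·EA + U
-524.3 = 1·(+147.1) + 1·(+2188.4) + 1·(+223.8) + 2·(-324.6) + U
U = -524.3 − (+1910.1) = -2434.4 kJ/mol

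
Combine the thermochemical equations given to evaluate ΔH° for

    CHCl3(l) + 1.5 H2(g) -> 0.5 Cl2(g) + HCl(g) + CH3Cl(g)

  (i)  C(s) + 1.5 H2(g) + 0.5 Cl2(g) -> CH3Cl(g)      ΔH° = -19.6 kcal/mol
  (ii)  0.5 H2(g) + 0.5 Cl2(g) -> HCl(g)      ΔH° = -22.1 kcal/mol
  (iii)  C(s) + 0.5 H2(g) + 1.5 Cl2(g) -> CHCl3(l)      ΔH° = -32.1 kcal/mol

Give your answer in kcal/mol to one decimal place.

(i) as written: -19.6 kcal/mol
(ii) as written: -22.1 kcal/mol
(iii) reversed: +32.1 kcal/mol
Since enthalpy is a state function, ΔH° = (1)·(-19.6) + (1)·(-22.1) + (-1)·(-32.1) = -9.6 kcal/mol

ΔH° = -9.6 kcal/mol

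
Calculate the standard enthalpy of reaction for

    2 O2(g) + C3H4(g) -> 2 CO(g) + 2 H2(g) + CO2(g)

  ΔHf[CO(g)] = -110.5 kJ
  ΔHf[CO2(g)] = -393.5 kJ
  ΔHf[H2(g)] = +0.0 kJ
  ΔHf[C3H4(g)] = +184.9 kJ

ΔH_rxn = -799.4 kJ

Products: 2·(-110.5) + 2·(+0.0) + 1·(-393.5) = -614.5
Reactants: 2·(+0.0) + 1·(+184.9) = +184.9
ΔH_rxn = (-614.5) − (+184.9) = -799.4 kJ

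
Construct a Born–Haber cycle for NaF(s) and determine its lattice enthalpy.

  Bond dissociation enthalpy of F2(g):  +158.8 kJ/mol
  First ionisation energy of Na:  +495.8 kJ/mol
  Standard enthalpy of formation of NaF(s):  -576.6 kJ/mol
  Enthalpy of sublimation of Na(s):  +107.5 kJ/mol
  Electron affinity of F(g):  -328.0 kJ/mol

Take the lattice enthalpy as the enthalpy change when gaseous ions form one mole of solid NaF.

ΔHf° = 1·ΔHsub + 1·(ΣIE) + 1/2·D(F2) + 1·EA + U
-576.6 = 1·(+107.5) + 1·(+495.8) + 1/2·(+158.8) + 1·(-328.0) + U
U = -576.6 − (+354.7) = -931.3 kJ/mol

U = -931.3 kJ/mol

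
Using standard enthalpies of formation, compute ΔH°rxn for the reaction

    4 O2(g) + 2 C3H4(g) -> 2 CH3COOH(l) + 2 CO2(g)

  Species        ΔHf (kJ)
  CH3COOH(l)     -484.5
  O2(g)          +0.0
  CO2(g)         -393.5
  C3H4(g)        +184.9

ΔH°rxn = Σ nΔHf°(products) − Σ nΔHf°(reactants).
Products: 2·(-484.5) + 2·(-393.5) = -1756.0
Reactants: 4·(+0.0) + 2·(+184.9) = +369.8
ΔH°rxn = (-1756.0) − (+369.8) = -2125.8 kJ

ΔH°rxn = -2125.8 kJ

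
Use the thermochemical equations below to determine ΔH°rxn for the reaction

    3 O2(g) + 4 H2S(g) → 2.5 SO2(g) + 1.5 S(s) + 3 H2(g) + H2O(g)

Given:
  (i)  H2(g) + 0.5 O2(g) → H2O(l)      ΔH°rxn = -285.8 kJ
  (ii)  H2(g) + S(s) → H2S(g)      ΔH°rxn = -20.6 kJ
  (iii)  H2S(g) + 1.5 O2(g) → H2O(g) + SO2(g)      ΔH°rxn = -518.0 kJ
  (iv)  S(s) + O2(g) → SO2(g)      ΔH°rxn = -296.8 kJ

ΔH°rxn = -901.4 kJ

(i): not needed (H2O(l) appears nowhere else).
(ii) reversed and × 3: (-3)·(-20.6) = +61.8 kJ
(iii) as written (H2O(g) already on the product side): -518.0 kJ
(iv) × 3/2: (3/2)·(-296.8) = -445.2 kJ
ΔH°rxn = (-3)·(-20.6) + (1)·(-518.0) + (3/2)·(-296.8) = -901.4 kJ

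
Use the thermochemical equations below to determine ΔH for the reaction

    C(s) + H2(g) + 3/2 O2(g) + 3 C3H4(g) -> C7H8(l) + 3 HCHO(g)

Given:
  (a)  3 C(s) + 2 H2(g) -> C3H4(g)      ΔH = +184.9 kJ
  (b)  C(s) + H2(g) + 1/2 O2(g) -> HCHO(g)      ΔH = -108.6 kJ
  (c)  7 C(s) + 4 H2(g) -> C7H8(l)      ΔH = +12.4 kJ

ΔH = -868.1 kJ

(a) reversed and × 3 (reverse to put C3H4(g) on the reactant side; ×3 to match 3 C3H4(g) in the target): (-3)·(+184.9) = -554.7 kJ
(b) × 3 (scale by 3 for the 3 HCHO(g)): (3)·(-108.6) = -325.8 kJ
(c) as written (C7H8(l) already on the product side): +12.4 kJ
ΔH = (-554.7) + (-325.8) + (+12.4) = -868.1 kJ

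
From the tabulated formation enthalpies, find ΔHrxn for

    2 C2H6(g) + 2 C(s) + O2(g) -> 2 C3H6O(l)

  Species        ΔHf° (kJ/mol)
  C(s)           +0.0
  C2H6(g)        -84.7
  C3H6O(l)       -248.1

ΔHrxn = -326.8 kJ/mol

Products: 2·(-248.1) = -496.2
Reactants: 2·(-84.7) + 2·(+0.0) + 1·(+0.0) = -169.4
ΔHrxn = (-496.2) − (-169.4) = -326.8 kJ/mol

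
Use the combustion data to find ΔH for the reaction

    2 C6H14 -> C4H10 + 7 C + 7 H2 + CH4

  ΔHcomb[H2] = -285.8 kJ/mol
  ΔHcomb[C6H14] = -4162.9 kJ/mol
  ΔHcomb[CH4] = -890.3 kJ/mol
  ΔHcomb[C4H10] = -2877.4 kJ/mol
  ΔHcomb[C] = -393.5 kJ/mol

ΔH = 197.0 kJ/mol

Using ΔH = Σ nΔHc°(reactants) − Σ nΔHc°(products):
= [2·(-4162.9)] − [1·(-2877.4) + 7·(-393.5) + 7·(-285.8) + 1·(-890.3)]
= 197.0 kJ/mol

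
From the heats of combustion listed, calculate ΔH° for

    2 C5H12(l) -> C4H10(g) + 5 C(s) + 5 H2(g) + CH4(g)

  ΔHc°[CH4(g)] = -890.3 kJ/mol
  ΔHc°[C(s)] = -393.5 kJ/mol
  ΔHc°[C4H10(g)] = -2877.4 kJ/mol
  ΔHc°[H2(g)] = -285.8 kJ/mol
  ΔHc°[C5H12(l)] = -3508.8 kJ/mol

ΔH° = 146.6 kJ/mol

With combustion enthalpies, reactants minus products:
= [2·(-3508.8)] − [1·(-2877.4) + 5·(-393.5) + 5·(-285.8) + 1·(-890.3)]
= 146.6 kJ/mol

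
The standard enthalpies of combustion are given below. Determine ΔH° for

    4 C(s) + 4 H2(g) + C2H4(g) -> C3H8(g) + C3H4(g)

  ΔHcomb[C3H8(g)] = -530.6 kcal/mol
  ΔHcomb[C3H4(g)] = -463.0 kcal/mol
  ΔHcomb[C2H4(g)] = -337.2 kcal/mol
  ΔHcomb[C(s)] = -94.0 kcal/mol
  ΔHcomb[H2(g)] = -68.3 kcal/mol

ΔH° = 7.2 kcal/mol

With combustion enthalpies, reactants minus products:
= [4·(-94.0) + 4·(-68.3) + 1·(-337.2)] − [1·(-530.6) + 1·(-463.0)]
= 7.2 kcal/mol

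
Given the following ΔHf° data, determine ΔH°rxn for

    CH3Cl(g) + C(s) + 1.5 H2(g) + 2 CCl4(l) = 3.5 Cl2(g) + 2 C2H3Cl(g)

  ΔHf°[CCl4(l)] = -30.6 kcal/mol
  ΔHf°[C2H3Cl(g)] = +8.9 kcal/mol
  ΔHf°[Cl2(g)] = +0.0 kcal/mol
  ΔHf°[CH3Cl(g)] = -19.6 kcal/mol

ΔH°rxn = Σ nΔHf°(products) − Σ nΔHf°(reactants).
Products: 7/2·(+0.0) + 2·(+8.9) = +17.8
Reactants: 1·(-19.6) + 1·(+0.0) + 3/2·(+0.0) + 2·(-30.6) = -80.8
ΔH°rxn = (+17.8) − (-80.8) = 98.6 kcal/mol

ΔH°rxn = 98.6 kcal/mol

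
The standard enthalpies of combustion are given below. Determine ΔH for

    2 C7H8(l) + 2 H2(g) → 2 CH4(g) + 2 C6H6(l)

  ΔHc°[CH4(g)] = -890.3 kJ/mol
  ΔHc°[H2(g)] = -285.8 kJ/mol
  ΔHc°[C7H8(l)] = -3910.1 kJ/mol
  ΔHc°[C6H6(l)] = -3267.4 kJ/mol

ΔH = -76.4 kJ/mol

With combustion enthalpies, reactants minus products:
= [2·(-3910.1) + 2·(-285.8)] − [2·(-890.3) + 2·(-3267.4)]
= -76.4 kJ/mol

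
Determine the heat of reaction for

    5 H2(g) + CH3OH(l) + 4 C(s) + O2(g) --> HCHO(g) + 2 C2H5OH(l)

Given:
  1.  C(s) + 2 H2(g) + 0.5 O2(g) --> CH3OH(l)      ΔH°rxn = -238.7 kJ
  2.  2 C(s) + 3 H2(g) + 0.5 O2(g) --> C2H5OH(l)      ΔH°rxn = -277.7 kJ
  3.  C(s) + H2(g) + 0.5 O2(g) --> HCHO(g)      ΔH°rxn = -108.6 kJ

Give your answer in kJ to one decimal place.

eq. 1 reversed: +238.7 kJ
eq. 2 × 2: (2)·(-277.7) = -555.4 kJ
eq. 3 as written: -108.6 kJ
ΔH°rxn = (+238.7) + (-555.4) + (-108.6) = -425.3 kJ

ΔH°rxn = -425.3 kJ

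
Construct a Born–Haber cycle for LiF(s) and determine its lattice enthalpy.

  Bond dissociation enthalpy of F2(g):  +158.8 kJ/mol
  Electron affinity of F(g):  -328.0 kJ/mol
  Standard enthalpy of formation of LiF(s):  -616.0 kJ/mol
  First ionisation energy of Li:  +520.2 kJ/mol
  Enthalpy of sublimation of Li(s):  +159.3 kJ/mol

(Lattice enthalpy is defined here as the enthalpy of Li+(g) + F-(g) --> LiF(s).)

U = -1046.9 kJ/mol

ΔHf° = 1·ΔHsub + 1·(ΣIE) + 1/2·D(F2) + 1·EA + U
-616.0 = 1·(+159.3) + 1·(+520.2) + 1/2·(+158.8) + 1·(-328.0) + U
U = -616.0 − (+430.9) = -1046.9 kJ/mol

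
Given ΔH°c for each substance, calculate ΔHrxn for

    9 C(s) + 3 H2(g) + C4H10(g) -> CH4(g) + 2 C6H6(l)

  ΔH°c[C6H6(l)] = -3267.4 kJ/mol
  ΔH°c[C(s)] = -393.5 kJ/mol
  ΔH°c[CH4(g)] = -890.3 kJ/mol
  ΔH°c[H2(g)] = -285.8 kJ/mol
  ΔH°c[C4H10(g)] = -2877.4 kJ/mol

With combustion enthalpies, reactants minus products:
= [9·(-393.5) + 3·(-285.8) + 1·(-2877.4)] − [1·(-890.3) + 2·(-3267.4)]
= 148.8 kJ/mol

ΔHrxn = 148.8 kJ/mol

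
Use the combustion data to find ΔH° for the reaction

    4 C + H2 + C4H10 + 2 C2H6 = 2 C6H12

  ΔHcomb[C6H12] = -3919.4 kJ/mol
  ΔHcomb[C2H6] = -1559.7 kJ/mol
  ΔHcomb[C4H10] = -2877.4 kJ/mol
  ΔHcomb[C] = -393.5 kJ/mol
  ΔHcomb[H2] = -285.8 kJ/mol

Using ΔH = Σ nΔHc°(reactants) − Σ nΔHc°(products):
= [4·(-393.5) + 1·(-285.8) + 1·(-2877.4) + 2·(-1559.7)] − [2·(-3919.4)]
= -17.8 kJ/mol

ΔH° = -17.8 kJ/mol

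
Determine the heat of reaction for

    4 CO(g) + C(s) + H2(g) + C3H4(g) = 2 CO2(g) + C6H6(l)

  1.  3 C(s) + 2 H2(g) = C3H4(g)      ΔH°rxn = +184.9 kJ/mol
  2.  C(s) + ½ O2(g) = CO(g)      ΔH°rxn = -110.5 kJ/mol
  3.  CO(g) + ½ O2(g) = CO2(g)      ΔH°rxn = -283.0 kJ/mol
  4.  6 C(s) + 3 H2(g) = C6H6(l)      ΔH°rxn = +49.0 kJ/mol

ΔH°rxn = -480.9 kJ/mol

eq. 1 reversed: -184.9 kJ/mol
eq. 2 reversed and × 2: (-2)·(-110.5) = +221.0 kJ/mol
eq. 3 × 2: (2)·(-283.0) = -566.0 kJ/mol
eq. 4 as written: +49.0 kJ/mol
ΔH°rxn = (-184.9) + (+221.0) + (-566.0) + (+49.0) = -480.9 kJ/mol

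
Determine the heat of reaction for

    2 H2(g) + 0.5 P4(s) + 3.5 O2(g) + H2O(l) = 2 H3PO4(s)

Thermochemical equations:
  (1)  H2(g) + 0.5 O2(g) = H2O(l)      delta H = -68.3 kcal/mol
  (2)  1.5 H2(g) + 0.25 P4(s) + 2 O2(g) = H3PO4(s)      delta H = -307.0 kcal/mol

(1) reversed (reverse to put H2O(l) on the reactant side): +68.3 kcal/mol
(2) × 2 (×2 to match 2 H3PO4(s) in the target): (2)·(-307.0) = -614.0 kcal/mol
Combining the equations, delta H = (-1)·(-68.3) + (2)·(-307.0) = -545.7 kcal/mol

delta H = -545.7 kcal/mol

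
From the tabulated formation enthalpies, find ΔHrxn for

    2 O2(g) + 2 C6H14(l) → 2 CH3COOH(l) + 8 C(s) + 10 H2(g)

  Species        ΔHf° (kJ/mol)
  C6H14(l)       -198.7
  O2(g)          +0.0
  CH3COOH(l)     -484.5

ΔH°rxn = Σ nΔHf°(products) − Σ nΔHf°(reactants).
Products: 2·(-484.5) + 8·(+0.0) + 10·(+0.0) = -969.0
Reactants: 2·(+0.0) + 2·(-198.7) = -397.4
ΔHrxn = (-969.0) − (-397.4) = -571.6 kJ/mol

ΔHrxn = -571.6 kJ/mol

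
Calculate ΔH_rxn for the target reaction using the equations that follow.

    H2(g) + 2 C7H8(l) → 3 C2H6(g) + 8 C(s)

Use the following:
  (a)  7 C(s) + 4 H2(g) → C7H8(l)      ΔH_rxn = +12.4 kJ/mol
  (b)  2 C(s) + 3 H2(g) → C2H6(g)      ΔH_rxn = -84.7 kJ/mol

ΔH_rxn = -278.9 kJ/mol

(a) reversed and × 2: (-2)·(+12.4) = -24.8 kJ/mol
(b) × 3: (3)·(-84.7) = -254.1 kJ/mol
ΔH_rxn = (-24.8) + (-254.1) = -278.9 kJ/mol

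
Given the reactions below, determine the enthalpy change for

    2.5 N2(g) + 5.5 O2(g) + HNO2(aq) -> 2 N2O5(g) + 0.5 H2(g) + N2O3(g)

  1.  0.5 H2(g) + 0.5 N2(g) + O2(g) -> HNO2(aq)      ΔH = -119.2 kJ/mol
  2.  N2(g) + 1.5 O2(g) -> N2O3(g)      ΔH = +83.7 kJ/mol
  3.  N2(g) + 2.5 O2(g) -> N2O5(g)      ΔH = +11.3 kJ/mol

ΔH = 225.5 kJ/mol

eq. 1 reversed (reverse to put HNO2(aq) on the reactant side): +119.2 kJ/mol
eq. 2 as written (N2O3(g) already on the product side): +83.7 kJ/mol
eq. 3 × 2 (scale by 2 for the 2 N2O5(g)): (2)·(+11.3) = +22.6 kJ/mol
By Hess's law, ΔH = (-1)·(-119.2) + (1)·(+83.7) + (2)·(+11.3) = 225.5 kJ/mol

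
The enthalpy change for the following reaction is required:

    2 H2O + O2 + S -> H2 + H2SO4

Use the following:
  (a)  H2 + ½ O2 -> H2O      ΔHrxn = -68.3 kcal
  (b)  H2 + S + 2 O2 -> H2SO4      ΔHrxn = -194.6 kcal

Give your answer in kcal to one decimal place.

ΔHrxn = -58.0 kcal

(a) reversed and × 2: (-2)·(-68.3) = +136.6 kcal
(b) as written: -194.6 kcal
Combining the equations, ΔHrxn = (+136.6) + (-194.6) = -58.0 kcal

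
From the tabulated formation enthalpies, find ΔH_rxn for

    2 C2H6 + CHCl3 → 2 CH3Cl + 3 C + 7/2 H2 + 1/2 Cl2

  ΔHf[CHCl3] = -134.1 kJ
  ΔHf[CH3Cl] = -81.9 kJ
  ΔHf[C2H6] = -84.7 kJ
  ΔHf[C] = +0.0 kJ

Products: 2·(-81.9) + 3·(+0.0) + 7/2·(+0.0) + 1/2·(+0.0) = -163.8
Reactants: 2·(-84.7) + 1·(-134.1) = -303.5
ΔH_rxn = (-163.8) − (-303.5) = 139.7 kJ

ΔH_rxn = 139.7 kJ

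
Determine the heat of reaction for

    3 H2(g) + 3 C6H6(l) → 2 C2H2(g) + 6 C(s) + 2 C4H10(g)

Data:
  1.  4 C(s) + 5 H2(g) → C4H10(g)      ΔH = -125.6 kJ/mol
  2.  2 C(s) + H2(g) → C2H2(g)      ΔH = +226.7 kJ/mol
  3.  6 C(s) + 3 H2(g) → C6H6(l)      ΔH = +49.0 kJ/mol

ΔH = 55.2 kJ/mol

eq. 1 × 2 (×2 to match 2 C4H10(g) in the target): (2)·(-125.6) = -251.2 kJ/mol
eq. 2 × 2 (scale by 2 for the 2 C2H2(g)): (2)·(+226.7) = +453.4 kJ/mol
eq. 3 reversed and × 3 (reverse to put C6H6(l) on the reactant side; scale by 3 for the 3 C6H6(l)): (-3)·(+49.0) = -147.0 kJ/mol
ΔH = (-251.2) + (+453.4) + (-147.0) = 55.2 kJ/mol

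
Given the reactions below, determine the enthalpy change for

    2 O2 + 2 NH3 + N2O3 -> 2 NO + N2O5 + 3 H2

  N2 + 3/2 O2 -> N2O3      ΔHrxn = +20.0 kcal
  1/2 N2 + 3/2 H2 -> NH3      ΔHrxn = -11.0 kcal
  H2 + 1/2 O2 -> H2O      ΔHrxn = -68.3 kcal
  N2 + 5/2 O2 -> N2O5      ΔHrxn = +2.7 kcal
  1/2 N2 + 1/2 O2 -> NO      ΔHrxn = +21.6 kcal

equation 1 reversed: -20.0 kcal
equation 2 reversed and × 2: (-2)·(-11.0) = +22.0 kcal
equation 3: not needed.
equation 4 as written: +2.7 kcal
equation 5 × 2: (2)·(+21.6) = +43.2 kcal
ΔHrxn = (-20.0) + (+22.0) + (+2.7) + (+43.2) = 47.9 kcal

ΔHrxn = 47.9 kcal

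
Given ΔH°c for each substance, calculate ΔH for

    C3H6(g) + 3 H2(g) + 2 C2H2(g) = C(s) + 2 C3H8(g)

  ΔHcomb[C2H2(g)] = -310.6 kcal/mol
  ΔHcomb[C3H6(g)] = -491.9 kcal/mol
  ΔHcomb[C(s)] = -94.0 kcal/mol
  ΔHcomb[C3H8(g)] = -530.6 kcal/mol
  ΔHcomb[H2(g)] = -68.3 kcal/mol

With combustion enthalpies, reactants minus products:
= [1·(-491.9) + 3·(-68.3) + 2·(-310.6)] − [1·(-94.0) + 2·(-530.6)]
= -162.8 kcal/mol

ΔH = -162.8 kcal/mol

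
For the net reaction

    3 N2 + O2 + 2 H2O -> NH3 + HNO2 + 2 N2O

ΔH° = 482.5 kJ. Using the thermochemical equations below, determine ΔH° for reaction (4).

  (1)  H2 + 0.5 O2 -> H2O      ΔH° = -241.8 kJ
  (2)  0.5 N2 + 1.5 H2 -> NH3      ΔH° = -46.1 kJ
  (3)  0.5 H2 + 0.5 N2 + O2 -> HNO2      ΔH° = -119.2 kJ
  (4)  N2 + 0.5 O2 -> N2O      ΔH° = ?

(1) reversed and × 2 (H2O must end up as a reactant; scale by 2 for the 2 H2O): (-2)·(-241.8) = +483.6 kJ
(2) as written (NH3 already on the product side): -46.1 kJ
(3) as written (HNO2 already on the product side): -119.2 kJ
(4) × 2 (scale by 2 for the 2 N2O): contributes 2·x
+482.5 = (+483.6) + (-46.1) + (-119.2) + 2·x
x = (+482.5 − (+318.3)) / (2) = 82.1 kJ

ΔH° = 82.1 kJ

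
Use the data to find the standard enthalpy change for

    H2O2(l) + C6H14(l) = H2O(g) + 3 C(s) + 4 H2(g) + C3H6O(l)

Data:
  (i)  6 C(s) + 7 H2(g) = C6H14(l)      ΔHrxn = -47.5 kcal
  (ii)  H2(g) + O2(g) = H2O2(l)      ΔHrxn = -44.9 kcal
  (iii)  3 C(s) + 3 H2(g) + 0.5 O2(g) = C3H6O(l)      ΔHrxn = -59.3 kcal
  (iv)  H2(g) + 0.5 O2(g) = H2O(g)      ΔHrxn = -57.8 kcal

(i) reversed (reverse to put C6H14(l) on the reactant side): +47.5 kcal
(ii) reversed (reverse to put H2O2(l) on the reactant side): +44.9 kcal
(iii) as written (C3H6O(l) already on the product side): -59.3 kcal
(iv) as written (H2O(g) already on the product side): -57.8 kcal
ΔHrxn = (-1)·(-47.5) + (-1)·(-44.9) + (1)·(-59.3) + (1)·(-57.8) = -24.7 kcal

ΔHrxn = -24.7 kcal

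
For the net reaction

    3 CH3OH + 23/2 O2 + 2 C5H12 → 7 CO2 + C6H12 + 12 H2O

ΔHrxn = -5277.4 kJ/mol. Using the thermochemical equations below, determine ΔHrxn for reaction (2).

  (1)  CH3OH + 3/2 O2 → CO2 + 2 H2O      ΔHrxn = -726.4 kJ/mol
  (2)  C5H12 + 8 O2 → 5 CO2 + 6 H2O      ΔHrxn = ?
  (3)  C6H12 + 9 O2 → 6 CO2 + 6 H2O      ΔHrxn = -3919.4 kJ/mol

(1) × 3 (×3 to match 3 CH3OH in the target): (3)·(-726.4) = -2179.2 kJ/mol
(2) × 2 (scale by 2 for the 2 C5H12): contributes 2·x
(3) reversed (C6H12 must end up as a product): +3919.4 kJ/mol
-5277.4 = (-2179.2) + (+3919.4) + 2·x
x = (-5277.4 − (+1740.2)) / (2) = -3508.8 kJ/mol

ΔHrxn = -3508.8 kJ/mol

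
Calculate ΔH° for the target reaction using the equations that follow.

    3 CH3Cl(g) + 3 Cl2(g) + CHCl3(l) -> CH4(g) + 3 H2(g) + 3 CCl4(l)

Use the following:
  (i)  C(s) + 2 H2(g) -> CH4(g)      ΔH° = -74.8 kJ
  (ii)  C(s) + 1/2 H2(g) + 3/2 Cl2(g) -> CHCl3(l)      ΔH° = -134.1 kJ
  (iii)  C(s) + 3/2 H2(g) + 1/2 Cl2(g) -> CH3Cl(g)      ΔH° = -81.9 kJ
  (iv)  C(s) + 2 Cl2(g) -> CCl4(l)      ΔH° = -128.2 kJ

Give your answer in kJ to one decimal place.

ΔH° = -79.6 kJ

(i) as written (CH4(g) already on the product side): -74.8 kJ
(ii) reversed (reverse to put CHCl3(l) on the reactant side): +134.1 kJ
(iii) reversed and × 3 (reverse to put CH3Cl(g) on the reactant side; ×3 to match 3 CH3Cl(g) in the target): (-3)·(-81.9) = +245.7 kJ
(iv) × 3 (×3 to match 3 CCl4(l) in the target): (3)·(-128.2) = -384.6 kJ
ΔH° = (1)·(-74.8) + (-1)·(-134.1) + (-3)·(-81.9) + (3)·(-128.2) = -79.6 kJ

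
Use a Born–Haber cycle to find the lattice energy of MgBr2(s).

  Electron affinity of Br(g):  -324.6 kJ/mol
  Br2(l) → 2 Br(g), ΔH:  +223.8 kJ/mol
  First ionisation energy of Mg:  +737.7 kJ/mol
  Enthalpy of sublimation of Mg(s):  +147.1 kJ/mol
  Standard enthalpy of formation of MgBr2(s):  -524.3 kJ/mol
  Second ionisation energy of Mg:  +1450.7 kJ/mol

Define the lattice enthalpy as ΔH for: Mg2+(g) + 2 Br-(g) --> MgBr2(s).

U = -2434.4 kJ/mol

ΔHf° = 1·ΔHsub + 1·(ΣIE) + 1·D(Br2) + 2·EA + U
-524.3 = 1·(+147.1) + 1·(+2188.4) + 1·(+223.8) + 2·(-324.6) + U
U = -524.3 − (+1910.1) = -2434.4 kJ/mol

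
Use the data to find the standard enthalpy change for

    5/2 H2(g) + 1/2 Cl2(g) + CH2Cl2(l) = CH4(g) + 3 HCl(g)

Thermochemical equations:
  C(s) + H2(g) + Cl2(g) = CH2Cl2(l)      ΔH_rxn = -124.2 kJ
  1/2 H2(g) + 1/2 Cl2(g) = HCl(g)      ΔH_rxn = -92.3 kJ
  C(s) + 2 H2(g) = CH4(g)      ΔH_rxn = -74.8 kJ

equation 1 reversed (reverse to put CH2Cl2(l) on the reactant side): +124.2 kJ
equation 2 × 3 (scale by 3 for the 3 HCl(g)): (3)·(-92.3) = -276.9 kJ
equation 3 as written (CH4(g) already on the product side): -74.8 kJ
Since enthalpy is a state function, ΔH_rxn = (+124.2) + (-276.9) + (-74.8) = -227.5 kJ

ΔH_rxn = -227.5 kJ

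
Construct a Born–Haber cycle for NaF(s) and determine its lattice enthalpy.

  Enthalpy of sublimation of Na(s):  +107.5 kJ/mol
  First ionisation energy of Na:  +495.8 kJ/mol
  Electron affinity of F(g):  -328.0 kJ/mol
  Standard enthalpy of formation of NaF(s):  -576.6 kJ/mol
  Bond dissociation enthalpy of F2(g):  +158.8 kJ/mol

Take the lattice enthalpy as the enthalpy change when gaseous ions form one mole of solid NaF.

ΔHf° = 1·ΔHsub + 1·(ΣIE) + 1/2·D(F2) + 1·EA + U
-576.6 = 1·(+107.5) + 1·(+495.8) + 1/2·(+158.8) + 1·(-328.0) + U
U = -576.6 − (+354.7) = -931.3 kJ/mol

U = -931.3 kJ/mol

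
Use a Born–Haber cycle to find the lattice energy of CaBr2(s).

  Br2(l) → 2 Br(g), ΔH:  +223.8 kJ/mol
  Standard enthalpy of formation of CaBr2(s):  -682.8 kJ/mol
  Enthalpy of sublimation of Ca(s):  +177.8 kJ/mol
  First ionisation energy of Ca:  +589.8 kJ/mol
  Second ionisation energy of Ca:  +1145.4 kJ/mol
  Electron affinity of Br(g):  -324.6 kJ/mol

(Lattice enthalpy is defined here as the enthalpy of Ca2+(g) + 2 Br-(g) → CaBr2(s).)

ΔHf° = 1·ΔHsub + 1·(ΣIE) + 1·D(Br2) + 2·EA + U
-682.8 = 1·(+177.8) + 1·(+1735.2) + 1·(+223.8) + 2·(-324.6) + U
U = -682.8 − (+1487.6) = -2170.4 kJ/mol

U = -2170.4 kJ/mol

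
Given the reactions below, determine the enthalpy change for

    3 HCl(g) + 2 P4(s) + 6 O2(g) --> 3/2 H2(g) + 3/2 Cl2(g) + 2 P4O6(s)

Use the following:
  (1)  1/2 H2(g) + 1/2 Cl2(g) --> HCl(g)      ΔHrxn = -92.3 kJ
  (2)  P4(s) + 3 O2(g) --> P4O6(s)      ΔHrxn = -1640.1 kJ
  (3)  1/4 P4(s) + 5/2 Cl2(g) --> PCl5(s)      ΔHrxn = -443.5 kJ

(1) reversed and × 3 (HCl(g) must end up as a reactant; scale by 3 for the 3 HCl(g)): (-3)·(-92.3) = +276.9 kJ
(2) × 2 (×2 to match 2 P4O6(s) in the target): (2)·(-1640.1) = -3280.2 kJ
(3): not needed (PCl5(s) appears nowhere else).
ΔHrxn = (-3)·(-92.3) + (2)·(-1640.1) = -3003.3 kJ

ΔHrxn = -3003.3 kJ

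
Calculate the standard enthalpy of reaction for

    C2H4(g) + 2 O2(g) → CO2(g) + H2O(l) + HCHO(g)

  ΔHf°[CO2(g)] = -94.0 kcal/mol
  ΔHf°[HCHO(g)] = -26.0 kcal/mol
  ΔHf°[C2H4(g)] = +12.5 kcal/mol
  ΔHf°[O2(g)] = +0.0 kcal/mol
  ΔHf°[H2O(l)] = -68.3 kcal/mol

ΔH° = -200.8 kcal/mol

ΔH°rxn = Σ nΔHf°(products) − Σ nΔHf°(reactants).
Products: 1·(-94.0) + 1·(-68.3) + 1·(-26.0) = -188.3
Reactants: 1·(+12.5) + 2·(+0.0) = +12.5
ΔH° = (-188.3) − (+12.5) = -200.8 kcal/mol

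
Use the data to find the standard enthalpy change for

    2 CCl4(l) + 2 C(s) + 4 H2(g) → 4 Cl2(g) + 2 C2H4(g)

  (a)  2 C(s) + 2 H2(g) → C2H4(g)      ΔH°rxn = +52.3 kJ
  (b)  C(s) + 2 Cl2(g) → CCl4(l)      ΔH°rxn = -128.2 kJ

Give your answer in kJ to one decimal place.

ΔH°rxn = 361.0 kJ

(a) × 2: (2)·(+52.3) = +104.6 kJ
(b) reversed and × 2: (-2)·(-128.2) = +256.4 kJ
ΔH°rxn = (+104.6) + (+256.4) = 361.0 kJ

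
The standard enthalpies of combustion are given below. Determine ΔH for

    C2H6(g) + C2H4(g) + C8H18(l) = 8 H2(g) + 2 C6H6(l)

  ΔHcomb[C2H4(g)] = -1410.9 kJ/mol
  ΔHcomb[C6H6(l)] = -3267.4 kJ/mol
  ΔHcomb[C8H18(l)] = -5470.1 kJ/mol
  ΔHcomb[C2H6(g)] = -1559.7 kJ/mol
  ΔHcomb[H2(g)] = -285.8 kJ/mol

ΔH = 380.5 kJ/mol

With combustion enthalpies, reactants minus products:
= [1·(-1559.7) + 1·(-1410.9) + 1·(-5470.1)] − [8·(-285.8) + 2·(-3267.4)]
= 380.5 kJ/mol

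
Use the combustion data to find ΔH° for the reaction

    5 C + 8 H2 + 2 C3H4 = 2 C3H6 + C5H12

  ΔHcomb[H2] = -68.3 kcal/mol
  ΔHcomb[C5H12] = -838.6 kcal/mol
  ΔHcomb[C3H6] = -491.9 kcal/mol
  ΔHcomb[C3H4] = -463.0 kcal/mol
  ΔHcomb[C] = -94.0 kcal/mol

With combustion enthalpies, reactants minus products:
= [5·(-94.0) + 8·(-68.3) + 2·(-463.0)] − [2·(-491.9) + 1·(-838.6)]
= -120.0 kcal/mol

ΔH° = -120.0 kcal/mol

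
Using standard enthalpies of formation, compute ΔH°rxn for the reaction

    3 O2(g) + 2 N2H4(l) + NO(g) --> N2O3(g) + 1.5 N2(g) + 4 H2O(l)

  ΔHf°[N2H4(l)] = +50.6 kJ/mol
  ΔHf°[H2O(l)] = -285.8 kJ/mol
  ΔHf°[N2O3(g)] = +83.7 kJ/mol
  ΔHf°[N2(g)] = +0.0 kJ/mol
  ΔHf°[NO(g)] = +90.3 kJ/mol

ΔH°rxn = -1251.0 kJ/mol

Products: 1·(+83.7) + 3/2·(+0.0) + 4·(-285.8) = -1059.5
Reactants: 3·(+0.0) + 2·(+50.6) + 1·(+90.3) = +191.5
ΔH°rxn = (-1059.5) − (+191.5) = -1251.0 kJ/mol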